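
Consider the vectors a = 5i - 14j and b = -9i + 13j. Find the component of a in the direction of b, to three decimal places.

-14.357

a · b = 5·(-9) + (-14)·13 = -45 - 182 = -227
|b| = √(81 + 169) = √250 ≈ 15.8114
comp_b a = -227 / √250 ≈ -14.357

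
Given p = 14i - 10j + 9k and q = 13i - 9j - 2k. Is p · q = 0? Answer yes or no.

p · q = 14·13 + (-10)·(-9) + 9·(-2) = 182 + 90 - 18 = 254
Nonzero, so the vectors are not orthogonal.

no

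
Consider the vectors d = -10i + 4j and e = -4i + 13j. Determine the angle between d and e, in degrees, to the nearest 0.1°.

d · e = (-10)·(-4) + 4·13 = 40 + 52 = 92
|d|² = 100 + 16 = 116,  |d| = √116 ≈ 10.770330
|e|² = 16 + 169 = 185,  |e| = √185 ≈ 13.601471
cos θ = 92 / (10.770330 · 13.601471) ≈ 0.62802
θ = arccos(0.62802) ≈ 51.1°

51.1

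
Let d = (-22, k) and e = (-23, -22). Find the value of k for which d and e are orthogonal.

23

d · e = (-22)·(-23) + k·(-22) = 506 - 22k
Set equal to 0: -22k = -506, so k = 23.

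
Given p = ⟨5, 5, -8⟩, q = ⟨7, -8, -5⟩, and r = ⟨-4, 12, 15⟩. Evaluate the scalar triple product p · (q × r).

q × r:
i: (-8)·15 - (-5)·12 = -120 - (-60) = -60
j: (-5)·(-4) - 7·15 = 20 - 105 = -85
k: 7·12 - (-8)·(-4) = 84 - 32 = 52
q × r = (-60, -85, 52)
p · (q × r) = 5·(-60) + 5·(-85) + (-8)·52 = -300 - 425 - 416 = -1141

-1141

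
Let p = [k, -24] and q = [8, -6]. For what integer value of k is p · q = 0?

p · q = k·8 + (-24)·(-6) = 144 + 8k
Set equal to 0: 8k = -144, so k = -18.

-18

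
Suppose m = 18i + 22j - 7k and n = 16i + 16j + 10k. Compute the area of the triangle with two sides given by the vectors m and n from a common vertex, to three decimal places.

i: 22·10 - (-7)·16 = 220 - (-112) = 332
j: (-7)·16 - 18·10 = -112 - 180 = -292
k: 18·16 - 22·16 = 288 - 352 = -64
m × n = (332, -292, -64)
|m × n| = √(332² + (-292)² + (-64)²) = √199584 ≈ 446.7483
area = ½ · 446.7483 ≈ 223.374

223.374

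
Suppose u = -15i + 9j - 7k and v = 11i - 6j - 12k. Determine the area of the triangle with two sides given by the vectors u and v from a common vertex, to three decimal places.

i: 9·(-12) - (-7)·(-6) = -108 - 42 = -150
j: (-7)·11 - (-15)·(-12) = -77 - 180 = -257
k: (-15)·(-6) - 9·11 = 90 - 99 = -9
u × v = (-150, -257, -9)
|u × v| = √((-150)² + (-257)² + (-9)²) = √88630 ≈ 297.7079
area = ½ · 297.7079 ≈ 148.854

148.854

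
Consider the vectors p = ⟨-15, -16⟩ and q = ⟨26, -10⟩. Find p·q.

p · q = (-15)·26 + (-16)·(-10) = -390 + 160 = -230

-230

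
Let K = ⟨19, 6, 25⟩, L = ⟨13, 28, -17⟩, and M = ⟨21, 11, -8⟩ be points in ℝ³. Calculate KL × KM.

(-516, -282, -74)

KL = (-6, 22, -42)
KM = (2, 5, -33)
i: 22·(-33) - (-42)·5 = -726 - (-210) = -516
j: (-42)·2 - (-6)·(-33) = -84 - 198 = -282
k: (-6)·5 - 22·2 = -30 - 44 = -74
KL × KM = (-516, -282, -74)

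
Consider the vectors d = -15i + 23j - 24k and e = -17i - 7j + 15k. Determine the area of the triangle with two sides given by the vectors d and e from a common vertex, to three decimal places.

i: 23·15 - (-24)·(-7) = 345 - 168 = 177
j: (-24)·(-17) - (-15)·15 = 408 - (-225) = 633
k: (-15)·(-7) - 23·(-17) = 105 - (-391) = 496
d × e = (177, 633, 496)
|d × e| = √(177² + 633² + 496²) = √678034 ≈ 823.4282
area = ½ · 823.4282 ≈ 411.714

411.714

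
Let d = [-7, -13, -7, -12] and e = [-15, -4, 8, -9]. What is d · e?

d · e = (-7)·(-15) + (-13)·(-4) + (-7)·8 + (-12)·(-9) = 105 + 52 - 56 + 108 = 209

209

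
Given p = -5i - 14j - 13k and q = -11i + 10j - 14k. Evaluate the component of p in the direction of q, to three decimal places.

4.750

p · q = (-5)·(-11) + (-14)·10 + (-13)·(-14) = 55 - 140 + 182 = 97
|q| = √(121 + 100 + 196) = √417 ≈ 20.4206
comp_q p = 97 / √417 ≈ 4.750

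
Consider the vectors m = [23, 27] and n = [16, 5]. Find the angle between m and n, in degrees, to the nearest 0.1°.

m · n = 23·16 + 27·5 = 368 + 135 = 503
|m|² = 529 + 729 = 1258,  |m| = √1258 ≈ 35.468296
|n|² = 256 + 25 = 281,  |n| = √281 ≈ 16.763055
cos θ = 503 / (35.468296 · 16.763055) ≈ 0.84601
θ = arccos(0.84601) ≈ 32.2°

32.2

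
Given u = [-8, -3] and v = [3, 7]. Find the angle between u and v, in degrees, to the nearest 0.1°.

133.8

u · v = (-8)·3 + (-3)·7 = -24 - 21 = -45
|u|² = 64 + 9 = 73,  |u| = √73 ≈ 8.544004
|v|² = 9 + 49 = 58,  |v| = √58 ≈ 7.615773
cos θ = -45 / (8.544004 · 7.615773) ≈ -0.69157
θ = arccos(-0.69157) ≈ 133.8°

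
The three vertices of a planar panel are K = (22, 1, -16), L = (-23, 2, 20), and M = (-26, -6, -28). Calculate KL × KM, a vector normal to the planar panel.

KL = (-45, 1, 36)
KM = (-48, -7, -12)
i: 1·(-12) - 36·(-7) = -12 - (-252) = 240
j: 36·(-48) - (-45)·(-12) = -1728 - 540 = -2268
k: (-45)·(-7) - 1·(-48) = 315 - (-48) = 363
KL × KM = (240, -2268, 363)

(240, -2268, 363)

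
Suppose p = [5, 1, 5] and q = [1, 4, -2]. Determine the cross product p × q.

i: 1·(-2) - 5·4 = -2 - 20 = -22
j: 5·1 - 5·(-2) = 5 - (-10) = 15
k: 5·4 - 1·1 = 20 - 1 = 19
p × q = (-22, 15, 19)

(-22, 15, 19)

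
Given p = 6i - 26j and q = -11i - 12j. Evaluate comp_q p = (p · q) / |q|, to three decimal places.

15.112

p · q = 6·(-11) + (-26)·(-12) = -66 + 312 = 246
|q| = √(121 + 144) = √265 ≈ 16.2788
comp_q p = 246 / √265 ≈ 15.112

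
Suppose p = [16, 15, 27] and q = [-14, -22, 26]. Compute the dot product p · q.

p · q = 16·(-14) + 15·(-22) + 27·26 = -224 - 330 + 702 = 148

148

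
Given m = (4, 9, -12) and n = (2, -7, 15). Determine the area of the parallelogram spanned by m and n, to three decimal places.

108.503

i: 9·15 - (-12)·(-7) = 135 - 84 = 51
j: (-12)·2 - 4·15 = -24 - 60 = -84
k: 4·(-7) - 9·2 = -28 - 18 = -46
m × n = (51, -84, -46)
|m × n| = √(51² + (-84)² + (-46)²) = √11773 ≈ 108.5035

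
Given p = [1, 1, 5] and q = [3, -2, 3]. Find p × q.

i: 1·3 - 5·(-2) = 3 - (-10) = 13
j: 5·3 - 1·3 = 15 - 3 = 12
k: 1·(-2) - 1·3 = -2 - 3 = -5
p × q = (13, 12, -5)

(13, 12, -5)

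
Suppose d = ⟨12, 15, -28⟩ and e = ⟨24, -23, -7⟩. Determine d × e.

i: 15·(-7) - (-28)·(-23) = -105 - 644 = -749
j: (-28)·24 - 12·(-7) = -672 - (-84) = -588
k: 12·(-23) - 15·24 = -276 - 360 = -636
d × e = (-749, -588, -636)

(-749, -588, -636)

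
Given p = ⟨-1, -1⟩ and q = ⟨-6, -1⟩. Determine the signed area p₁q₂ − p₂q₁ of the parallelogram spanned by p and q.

-5

(-1)·(-1) - (-1)·(-6) = 1 - 6 = -5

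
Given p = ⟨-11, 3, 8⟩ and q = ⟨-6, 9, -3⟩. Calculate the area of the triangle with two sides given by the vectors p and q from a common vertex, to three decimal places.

i: 3·(-3) - 8·9 = -9 - 72 = -81
j: 8·(-6) - (-11)·(-3) = -48 - 33 = -81
k: (-11)·9 - 3·(-6) = -99 - (-18) = -81
p × q = (-81, -81, -81)
|p × q| = √((-81)² + (-81)² + (-81)²) = √19683 ≈ 140.2961
area = ½ · 140.2961 ≈ 70.148

70.148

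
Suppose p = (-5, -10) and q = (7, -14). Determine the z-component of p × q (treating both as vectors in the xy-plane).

(-5)·(-14) - (-10)·7 = 70 - (-70) = 140

140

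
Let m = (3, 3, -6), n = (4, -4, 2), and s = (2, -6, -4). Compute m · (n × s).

n × s:
i: (-4)·(-4) - 2·(-6) = 16 - (-12) = 28
j: 2·2 - 4·(-4) = 4 - (-16) = 20
k: 4·(-6) - (-4)·2 = -24 - (-8) = -16
n × s = (28, 20, -16)
m · (n × s) = 3·28 + 3·20 + (-6)·(-16) = 84 + 60 + 96 = 240

240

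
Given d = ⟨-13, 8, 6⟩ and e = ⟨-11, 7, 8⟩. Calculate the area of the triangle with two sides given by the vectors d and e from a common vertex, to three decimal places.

i: 8·8 - 6·7 = 64 - 42 = 22
j: 6·(-11) - (-13)·8 = -66 - (-104) = 38
k: (-13)·7 - 8·(-11) = -91 - (-88) = -3
d × e = (22, 38, -3)
|d × e| = √(22² + 38² + (-3)²) = √1937 ≈ 44.0114
area = ½ · 44.0114 ≈ 22.006

22.006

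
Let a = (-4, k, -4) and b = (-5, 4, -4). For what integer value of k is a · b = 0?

-9

a · b = (-4)·(-5) + k·4 + (-4)·(-4) = 36 + 4k
Set equal to 0: 4k = -36, so k = -9.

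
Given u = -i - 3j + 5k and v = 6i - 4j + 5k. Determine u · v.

u · v = (-1)·6 + (-3)·(-4) + 5·5 = -6 + 12 + 25 = 31

31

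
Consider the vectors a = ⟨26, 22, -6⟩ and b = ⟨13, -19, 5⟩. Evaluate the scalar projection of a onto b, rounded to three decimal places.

a · b = 26·13 + 22·(-19) + (-6)·5 = 338 - 418 - 30 = -110
|b| = √(169 + 361 + 25) = √555 ≈ 23.5584
comp_b a = -110 / √555 ≈ -4.669

-4.669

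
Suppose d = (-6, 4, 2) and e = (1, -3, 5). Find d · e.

-8

d · e = (-6)·1 + 4·(-3) + 2·5 = -6 - 12 + 10 = -8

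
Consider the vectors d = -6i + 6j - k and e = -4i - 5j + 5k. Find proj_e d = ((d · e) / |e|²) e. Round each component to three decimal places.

(0.667, 0.833, -0.833)

d · e = (-6)·(-4) + 6·(-5) + (-1)·5 = 24 - 30 - 5 = -11
|e|² = 16 + 25 + 25 = 66
proj_e d = (-11/66) · (-4, -5, 5) ≈ (0.667, 0.833, -0.833)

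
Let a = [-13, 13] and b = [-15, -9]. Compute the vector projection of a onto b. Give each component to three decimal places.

(-3.824, -2.294)

a · b = (-13)·(-15) + 13·(-9) = 195 - 117 = 78
|b|² = 225 + 81 = 306
proj_b a = (78/306) · (-15, -9) ≈ (-3.824, -2.294)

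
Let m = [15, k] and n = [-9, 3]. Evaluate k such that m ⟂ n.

45

m · n = 15·(-9) + k·3 = -135 + 3k
Set equal to 0: 3k = 135, so k = 45.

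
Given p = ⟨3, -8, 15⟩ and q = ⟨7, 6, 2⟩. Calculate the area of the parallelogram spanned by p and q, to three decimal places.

i: (-8)·2 - 15·6 = -16 - 90 = -106
j: 15·7 - 3·2 = 105 - 6 = 99
k: 3·6 - (-8)·7 = 18 - (-56) = 74
p × q = (-106, 99, 74)
|p × q| = √((-106)² + 99² + 74²) = √26513 ≈ 162.8281

162.828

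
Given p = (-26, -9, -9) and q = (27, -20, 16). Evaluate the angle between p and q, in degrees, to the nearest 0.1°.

128.2

p · q = (-26)·27 + (-9)·(-20) + (-9)·16 = -702 + 180 - 144 = -666
|p|² = 676 + 81 + 81 = 838,  |p| = √838 ≈ 28.948230
|q|² = 729 + 400 + 256 = 1385,  |q| = √1385 ≈ 37.215588
cos θ = -666 / (28.948230 · 37.215588) ≈ -0.61820
θ = arccos(-0.61820) ≈ 128.2°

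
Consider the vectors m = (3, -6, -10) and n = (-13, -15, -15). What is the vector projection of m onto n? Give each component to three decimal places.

(-4.221, -4.871, -4.871)

m · n = 3·(-13) + (-6)·(-15) + (-10)·(-15) = -39 + 90 + 150 = 201
|n|² = 169 + 225 + 225 = 619
proj_n m = (201/619) · (-13, -15, -15) ≈ (-4.221, -4.871, -4.871)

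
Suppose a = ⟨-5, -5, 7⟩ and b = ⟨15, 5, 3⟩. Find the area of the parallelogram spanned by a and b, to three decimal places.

i: (-5)·3 - 7·5 = -15 - 35 = -50
j: 7·15 - (-5)·3 = 105 - (-15) = 120
k: (-5)·5 - (-5)·15 = -25 - (-75) = 50
a × b = (-50, 120, 50)
|a × b| = √((-50)² + 120² + 50²) = √19400 ≈ 139.2839

139.284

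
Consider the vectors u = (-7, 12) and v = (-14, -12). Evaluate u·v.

-46

u · v = (-7)·(-14) + 12·(-12) = 98 - 144 = -46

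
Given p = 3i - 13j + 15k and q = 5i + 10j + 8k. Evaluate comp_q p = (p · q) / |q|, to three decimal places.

p · q = 3·5 + (-13)·10 + 15·8 = 15 - 130 + 120 = 5
|q| = √(25 + 100 + 64) = √189 ≈ 13.7477
comp_q p = 5 / √189 ≈ 0.364

0.364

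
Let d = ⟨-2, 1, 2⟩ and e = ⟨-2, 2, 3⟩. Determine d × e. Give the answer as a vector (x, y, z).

i: 1·3 - 2·2 = 3 - 4 = -1
j: 2·(-2) - (-2)·3 = -4 - (-6) = 2
k: (-2)·2 - 1·(-2) = -4 - (-2) = -2
d × e = (-1, 2, -2)

(-1, 2, -2)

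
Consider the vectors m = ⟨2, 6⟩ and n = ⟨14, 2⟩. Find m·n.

m · n = 2·14 + 6·2 = 28 + 12 = 40

40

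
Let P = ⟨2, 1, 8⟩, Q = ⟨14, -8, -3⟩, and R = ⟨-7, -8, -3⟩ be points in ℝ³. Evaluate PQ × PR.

PQ = (12, -9, -11)
PR = (-9, -9, -11)
i: (-9)·(-11) - (-11)·(-9) = 99 - 99 = 0
j: (-11)·(-9) - 12·(-11) = 99 - (-132) = 231
k: 12·(-9) - (-9)·(-9) = -108 - 81 = -189
PQ × PR = (0, 231, -189)

(0, 231, -189)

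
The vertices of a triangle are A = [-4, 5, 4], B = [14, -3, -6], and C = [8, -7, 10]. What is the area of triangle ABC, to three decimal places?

AB = (18, -8, -10),  AC = (12, -12, 6)
i: (-8)·6 - (-10)·(-12) = -48 - 120 = -168
j: (-10)·12 - 18·6 = -120 - 108 = -228
k: 18·(-12) - (-8)·12 = -216 - (-96) = -120
AB × AC = (-168, -228, -120)
|AB × AC| = √94608 ≈ 307.5841
area = ½ · 307.5841 ≈ 153.792

153.792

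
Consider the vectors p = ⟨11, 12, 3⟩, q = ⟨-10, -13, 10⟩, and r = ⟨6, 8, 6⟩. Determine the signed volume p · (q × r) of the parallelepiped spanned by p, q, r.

q × r:
i: (-13)·6 - 10·8 = -78 - 80 = -158
j: 10·6 - (-10)·6 = 60 - (-60) = 120
k: (-10)·8 - (-13)·6 = -80 - (-78) = -2
q × r = (-158, 120, -2)
p · (q × r) = 11·(-158) + 12·120 + 3·(-2) = -1738 + 1440 - 6 = -304

-304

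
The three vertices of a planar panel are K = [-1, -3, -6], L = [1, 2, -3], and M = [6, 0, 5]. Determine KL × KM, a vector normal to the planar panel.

(46, -1, -29)

KL = (2, 5, 3)
KM = (7, 3, 11)
i: 5·11 - 3·3 = 55 - 9 = 46
j: 3·7 - 2·11 = 21 - 22 = -1
k: 2·3 - 5·7 = 6 - 35 = -29
KL × KM = (46, -1, -29)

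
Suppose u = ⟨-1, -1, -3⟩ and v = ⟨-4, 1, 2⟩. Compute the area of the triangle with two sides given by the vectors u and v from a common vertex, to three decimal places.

i: (-1)·2 - (-3)·1 = -2 - (-3) = 1
j: (-3)·(-4) - (-1)·2 = 12 - (-2) = 14
k: (-1)·1 - (-1)·(-4) = -1 - 4 = -5
u × v = (1, 14, -5)
|u × v| = √(1² + 14² + (-5)²) = √222 ≈ 14.8997
area = ½ · 14.8997 ≈ 7.450

7.450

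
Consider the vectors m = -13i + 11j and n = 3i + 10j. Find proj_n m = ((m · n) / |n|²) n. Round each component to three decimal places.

(1.954, 6.514)

m · n = (-13)·3 + 11·10 = -39 + 110 = 71
|n|² = 9 + 100 = 109
proj_n m = (71/109) · (3, 10) ≈ (1.954, 6.514)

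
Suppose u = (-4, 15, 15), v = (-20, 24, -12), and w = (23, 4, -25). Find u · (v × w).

-18912

v × w:
i: 24·(-25) - (-12)·4 = -600 - (-48) = -552
j: (-12)·23 - (-20)·(-25) = -276 - 500 = -776
k: (-20)·4 - 24·23 = -80 - 552 = -632
v × w = (-552, -776, -632)
u · (v × w) = (-4)·(-552) + 15·(-776) + 15·(-632) = 2208 - 11640 - 9480 = -18912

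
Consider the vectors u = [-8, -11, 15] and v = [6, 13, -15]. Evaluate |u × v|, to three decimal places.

56.956

i: (-11)·(-15) - 15·13 = 165 - 195 = -30
j: 15·6 - (-8)·(-15) = 90 - 120 = -30
k: (-8)·13 - (-11)·6 = -104 - (-66) = -38
u × v = (-30, -30, -38)
|u × v| = √((-30)² + (-30)² + (-38)²) = √3244 ≈ 56.9561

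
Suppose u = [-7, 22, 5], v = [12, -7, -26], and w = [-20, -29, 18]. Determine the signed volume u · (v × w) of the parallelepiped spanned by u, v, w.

v × w:
i: (-7)·18 - (-26)·(-29) = -126 - 754 = -880
j: (-26)·(-20) - 12·18 = 520 - 216 = 304
k: 12·(-29) - (-7)·(-20) = -348 - 140 = -488
v × w = (-880, 304, -488)
u · (v × w) = (-7)·(-880) + 22·304 + 5·(-488) = 6160 + 6688 - 2440 = 10408

10408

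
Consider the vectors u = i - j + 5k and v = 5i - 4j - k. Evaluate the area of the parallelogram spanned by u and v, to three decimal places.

33.437

i: (-1)·(-1) - 5·(-4) = 1 - (-20) = 21
j: 5·5 - 1·(-1) = 25 - (-1) = 26
k: 1·(-4) - (-1)·5 = -4 - (-5) = 1
u × v = (21, 26, 1)
|u × v| = √(21² + 26² + 1²) = √1118 ≈ 33.4365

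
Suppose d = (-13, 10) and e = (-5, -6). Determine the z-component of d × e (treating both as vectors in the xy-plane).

128

(-13)·(-6) - 10·(-5) = 78 - (-50) = 128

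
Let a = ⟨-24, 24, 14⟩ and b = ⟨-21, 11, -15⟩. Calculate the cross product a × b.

i: 24·(-15) - 14·11 = -360 - 154 = -514
j: 14·(-21) - (-24)·(-15) = -294 - 360 = -654
k: (-24)·11 - 24·(-21) = -264 - (-504) = 240
a × b = (-514, -654, 240)

(-514, -654, 240)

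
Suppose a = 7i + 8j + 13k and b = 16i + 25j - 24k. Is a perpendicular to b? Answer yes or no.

a · b = 7·16 + 8·25 + 13·(-24) = 112 + 200 - 312 = 0
Zero, so the vectors are orthogonal.

yes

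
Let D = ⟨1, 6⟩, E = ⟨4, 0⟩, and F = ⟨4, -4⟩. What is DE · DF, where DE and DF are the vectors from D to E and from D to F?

69

DE = E − D = (3, -6)
DF = F − D = (3, -10)
DE · DF = 3·3 + (-6)·(-10) = 9 + 60 = 69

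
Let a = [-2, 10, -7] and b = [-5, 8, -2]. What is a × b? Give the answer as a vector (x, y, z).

i: 10·(-2) - (-7)·8 = -20 - (-56) = 36
j: (-7)·(-5) - (-2)·(-2) = 35 - 4 = 31
k: (-2)·8 - 10·(-5) = -16 - (-50) = 34
a × b = (36, 31, 34)

(36, 31, 34)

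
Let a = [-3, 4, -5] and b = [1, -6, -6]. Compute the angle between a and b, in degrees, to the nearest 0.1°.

a · b = (-3)·1 + 4·(-6) + (-5)·(-6) = -3 - 24 + 30 = 3
|a|² = 9 + 16 + 25 = 50,  |a| = √50 ≈ 7.071068
|b|² = 1 + 36 + 36 = 73,  |b| = √73 ≈ 8.544004
cos θ = 3 / (7.071068 · 8.544004) ≈ 0.04966
θ = arccos(0.04966) ≈ 87.2°

87.2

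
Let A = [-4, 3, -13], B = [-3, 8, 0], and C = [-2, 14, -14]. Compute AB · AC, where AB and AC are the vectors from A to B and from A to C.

AB = B − A = (1, 5, 13)
AC = C − A = (2, 11, -1)
AB · AC = 1·2 + 5·11 + 13·(-1) = 2 + 55 - 13 = 44

44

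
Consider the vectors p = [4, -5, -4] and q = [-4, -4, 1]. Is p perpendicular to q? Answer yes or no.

p · q = 4·(-4) + (-5)·(-4) + (-4)·1 = -16 + 20 - 4 = 0
Zero, so the vectors are orthogonal.

yes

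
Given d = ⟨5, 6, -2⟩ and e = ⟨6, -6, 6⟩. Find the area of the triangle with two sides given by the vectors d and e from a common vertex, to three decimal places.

40.915

i: 6·6 - (-2)·(-6) = 36 - 12 = 24
j: (-2)·6 - 5·6 = -12 - 30 = -42
k: 5·(-6) - 6·6 = -30 - 36 = -66
d × e = (24, -42, -66)
|d × e| = √(24² + (-42)² + (-66)²) = √6696 ≈ 81.8291
area = ½ · 81.8291 ≈ 40.915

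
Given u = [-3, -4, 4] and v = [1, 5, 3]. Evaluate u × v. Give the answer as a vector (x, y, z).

(-32, 13, -11)

i: (-4)·3 - 4·5 = -12 - 20 = -32
j: 4·1 - (-3)·3 = 4 - (-9) = 13
k: (-3)·5 - (-4)·1 = -15 - (-4) = -11
u × v = (-32, 13, -11)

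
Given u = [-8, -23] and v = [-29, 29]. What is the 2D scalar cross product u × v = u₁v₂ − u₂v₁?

-899

(-8)·29 - (-23)·(-29) = -232 - 667 = -899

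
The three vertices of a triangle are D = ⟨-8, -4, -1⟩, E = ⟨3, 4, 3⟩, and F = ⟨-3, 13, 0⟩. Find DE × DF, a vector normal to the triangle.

DE = (11, 8, 4)
DF = (5, 17, 1)
i: 8·1 - 4·17 = 8 - 68 = -60
j: 4·5 - 11·1 = 20 - 11 = 9
k: 11·17 - 8·5 = 187 - 40 = 147
DE × DF = (-60, 9, 147)

(-60, 9, 147)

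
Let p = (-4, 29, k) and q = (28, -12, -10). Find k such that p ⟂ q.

p · q = (-4)·28 + 29·(-12) + k·(-10) = -460 - 10k
Set equal to 0: -10k = 460, so k = -46.

-46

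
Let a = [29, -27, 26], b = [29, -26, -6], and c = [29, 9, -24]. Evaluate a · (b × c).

b × c:
i: (-26)·(-24) - (-6)·9 = 624 - (-54) = 678
j: (-6)·29 - 29·(-24) = -174 - (-696) = 522
k: 29·9 - (-26)·29 = 261 - (-754) = 1015
b × c = (678, 522, 1015)
a · (b × c) = 29·678 + (-27)·522 + 26·1015 = 19662 - 14094 + 26390 = 31958

31958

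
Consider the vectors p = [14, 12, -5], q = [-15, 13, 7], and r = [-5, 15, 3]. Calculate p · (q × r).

q × r:
i: 13·3 - 7·15 = 39 - 105 = -66
j: 7·(-5) - (-15)·3 = -35 - (-45) = 10
k: (-15)·15 - 13·(-5) = -225 - (-65) = -160
q × r = (-66, 10, -160)
p · (q × r) = 14·(-66) + 12·10 + (-5)·(-160) = -924 + 120 + 800 = -4

-4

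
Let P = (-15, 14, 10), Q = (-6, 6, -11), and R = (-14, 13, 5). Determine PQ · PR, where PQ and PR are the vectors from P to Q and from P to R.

122

PQ = Q − P = (9, -8, -21)
PR = R − P = (1, -1, -5)
PQ · PR = 9·1 + (-8)·(-1) + (-21)·(-5) = 9 + 8 + 105 = 122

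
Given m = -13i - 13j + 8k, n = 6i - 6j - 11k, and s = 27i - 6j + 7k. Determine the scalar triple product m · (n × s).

n × s:
i: (-6)·7 - (-11)·(-6) = -42 - 66 = -108
j: (-11)·27 - 6·7 = -297 - 42 = -339
k: 6·(-6) - (-6)·27 = -36 - (-162) = 126
n × s = (-108, -339, 126)
m · (n × s) = (-13)·(-108) + (-13)·(-339) + 8·126 = 1404 + 4407 + 1008 = 6819

6819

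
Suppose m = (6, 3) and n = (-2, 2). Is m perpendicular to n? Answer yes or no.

m · n = 6·(-2) + 3·2 = -12 + 6 = -6
Nonzero, so the vectors are not orthogonal.

no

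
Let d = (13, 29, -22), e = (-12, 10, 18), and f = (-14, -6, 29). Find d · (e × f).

3294

e × f:
i: 10·29 - 18·(-6) = 290 - (-108) = 398
j: 18·(-14) - (-12)·29 = -252 - (-348) = 96
k: (-12)·(-6) - 10·(-14) = 72 - (-140) = 212
e × f = (398, 96, 212)
d · (e × f) = 13·398 + 29·96 + (-22)·212 = 5174 + 2784 - 4664 = 3294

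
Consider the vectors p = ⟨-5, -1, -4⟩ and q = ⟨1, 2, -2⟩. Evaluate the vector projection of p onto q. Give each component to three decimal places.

(0.111, 0.222, -0.222)

p · q = (-5)·1 + (-1)·2 + (-4)·(-2) = -5 - 2 + 8 = 1
|q|² = 1 + 4 + 4 = 9
proj_q p = (1/9) · (1, 2, -2) ≈ (0.111, 0.222, -0.222)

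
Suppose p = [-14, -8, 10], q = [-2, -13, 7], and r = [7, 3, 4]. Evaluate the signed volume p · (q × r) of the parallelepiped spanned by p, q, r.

q × r:
i: (-13)·4 - 7·3 = -52 - 21 = -73
j: 7·7 - (-2)·4 = 49 - (-8) = 57
k: (-2)·3 - (-13)·7 = -6 - (-91) = 85
q × r = (-73, 57, 85)
p · (q × r) = (-14)·(-73) + (-8)·57 + 10·85 = 1022 - 456 + 850 = 1416

1416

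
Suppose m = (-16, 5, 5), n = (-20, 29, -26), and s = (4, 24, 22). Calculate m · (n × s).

n × s:
i: 29·22 - (-26)·24 = 638 - (-624) = 1262
j: (-26)·4 - (-20)·22 = -104 - (-440) = 336
k: (-20)·24 - 29·4 = -480 - 116 = -596
n × s = (1262, 336, -596)
m · (n × s) = (-16)·1262 + 5·336 + 5·(-596) = -20192 + 1680 - 2980 = -21492

-21492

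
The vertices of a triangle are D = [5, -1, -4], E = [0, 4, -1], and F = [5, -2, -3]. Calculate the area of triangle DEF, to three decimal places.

5.339

DE = (-5, 5, 3),  DF = (0, -1, 1)
i: 5·1 - 3·(-1) = 5 - (-3) = 8
j: 3·0 - (-5)·1 = 0 - (-5) = 5
k: (-5)·(-1) - 5·0 = 5 - 0 = 5
DE × DF = (8, 5, 5)
|DE × DF| = √114 ≈ 10.6771
area = ½ · 10.6771 ≈ 5.339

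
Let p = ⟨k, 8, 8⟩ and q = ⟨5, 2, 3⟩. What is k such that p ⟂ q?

-8

p · q = k·5 + 8·2 + 8·3 = 40 + 5k
Set equal to 0: 5k = -40, so k = -8.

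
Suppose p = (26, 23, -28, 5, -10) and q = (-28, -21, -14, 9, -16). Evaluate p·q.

p · q = 26·(-28) + 23·(-21) + (-28)·(-14) + 5·9 + (-10)·(-16) = -728 - 483 + 392 + 45 + 160 = -614

-614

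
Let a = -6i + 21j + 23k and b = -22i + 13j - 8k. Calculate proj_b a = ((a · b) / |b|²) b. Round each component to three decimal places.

(-6.781, 4.007, -2.466)

a · b = (-6)·(-22) + 21·13 + 23·(-8) = 132 + 273 - 184 = 221
|b|² = 484 + 169 + 64 = 717
proj_b a = (221/717) · (-22, 13, -8) ≈ (-6.781, 4.007, -2.466)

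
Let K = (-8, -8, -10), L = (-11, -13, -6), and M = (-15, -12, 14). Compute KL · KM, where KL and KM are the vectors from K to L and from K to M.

137

KL = L − K = (-3, -5, 4)
KM = M − K = (-7, -4, 24)
KL · KM = (-3)·(-7) + (-5)·(-4) + 4·24 = 21 + 20 + 96 = 137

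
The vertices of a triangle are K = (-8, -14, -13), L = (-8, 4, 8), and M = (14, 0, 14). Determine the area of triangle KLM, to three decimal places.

KL = (0, 18, 21),  KM = (22, 14, 27)
i: 18·27 - 21·14 = 486 - 294 = 192
j: 21·22 - 0·27 = 462 - 0 = 462
k: 0·14 - 18·22 = 0 - 396 = -396
KL × KM = (192, 462, -396)
|KL × KM| = √407124 ≈ 638.0627
area = ½ · 638.0627 ≈ 319.031

319.031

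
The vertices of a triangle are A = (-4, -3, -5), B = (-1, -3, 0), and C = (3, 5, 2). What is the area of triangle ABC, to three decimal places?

AB = (3, 0, 5),  AC = (7, 8, 7)
i: 0·7 - 5·8 = 0 - 40 = -40
j: 5·7 - 3·7 = 35 - 21 = 14
k: 3·8 - 0·7 = 24 - 0 = 24
AB × AC = (-40, 14, 24)
|AB × AC| = √2372 ≈ 48.7032
area = ½ · 48.7032 ≈ 24.352

24.352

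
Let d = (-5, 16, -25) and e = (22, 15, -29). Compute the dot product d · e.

855

d · e = (-5)·22 + 16·15 + (-25)·(-29) = -110 + 240 + 725 = 855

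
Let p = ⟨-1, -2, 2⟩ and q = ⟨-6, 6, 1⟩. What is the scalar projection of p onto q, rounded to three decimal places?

-0.468

p · q = (-1)·(-6) + (-2)·6 + 2·1 = 6 - 12 + 2 = -4
|q| = √(36 + 36 + 1) = √73 ≈ 8.5440
comp_q p = -4 / √73 ≈ -0.468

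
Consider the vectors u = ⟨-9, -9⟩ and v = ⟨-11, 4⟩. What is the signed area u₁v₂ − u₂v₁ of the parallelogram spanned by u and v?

(-9)·4 - (-9)·(-11) = -36 - 99 = -135

-135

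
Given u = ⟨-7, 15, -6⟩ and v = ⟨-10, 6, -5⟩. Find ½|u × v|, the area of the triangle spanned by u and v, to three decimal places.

i: 15·(-5) - (-6)·6 = -75 - (-36) = -39
j: (-6)·(-10) - (-7)·(-5) = 60 - 35 = 25
k: (-7)·6 - 15·(-10) = -42 - (-150) = 108
u × v = (-39, 25, 108)
|u × v| = √((-39)² + 25² + 108²) = √13810 ≈ 117.5160
area = ½ · 117.5160 ≈ 58.758

58.758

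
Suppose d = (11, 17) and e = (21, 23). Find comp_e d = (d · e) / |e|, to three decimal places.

d · e = 11·21 + 17·23 = 231 + 391 = 622
|e| = √(441 + 529) = √970 ≈ 31.1448
comp_e d = 622 / √970 ≈ 19.971

19.971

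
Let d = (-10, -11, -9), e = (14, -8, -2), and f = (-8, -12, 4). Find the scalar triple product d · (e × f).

e × f:
i: (-8)·4 - (-2)·(-12) = -32 - 24 = -56
j: (-2)·(-8) - 14·4 = 16 - 56 = -40
k: 14·(-12) - (-8)·(-8) = -168 - 64 = -232
e × f = (-56, -40, -232)
d · (e × f) = (-10)·(-56) + (-11)·(-40) + (-9)·(-232) = 560 + 440 + 2088 = 3088

3088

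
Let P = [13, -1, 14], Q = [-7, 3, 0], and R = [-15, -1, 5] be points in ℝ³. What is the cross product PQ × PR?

(-36, 212, 112)

PQ = (-20, 4, -14)
PR = (-28, 0, -9)
i: 4·(-9) - (-14)·0 = -36 - 0 = -36
j: (-14)·(-28) - (-20)·(-9) = 392 - 180 = 212
k: (-20)·0 - 4·(-28) = 0 - (-112) = 112
PQ × PR = (-36, 212, 112)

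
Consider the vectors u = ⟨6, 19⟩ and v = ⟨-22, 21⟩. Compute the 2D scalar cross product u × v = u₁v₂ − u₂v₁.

544

6·21 - 19·(-22) = 126 - (-418) = 544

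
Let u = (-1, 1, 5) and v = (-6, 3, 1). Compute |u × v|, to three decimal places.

i: 1·1 - 5·3 = 1 - 15 = -14
j: 5·(-6) - (-1)·1 = -30 - (-1) = -29
k: (-1)·3 - 1·(-6) = -3 - (-6) = 3
u × v = (-14, -29, 3)
|u × v| = √((-14)² + (-29)² + 3²) = √1046 ≈ 32.3419

32.342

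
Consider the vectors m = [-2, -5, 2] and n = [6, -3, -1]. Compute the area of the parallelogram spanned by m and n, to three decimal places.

i: (-5)·(-1) - 2·(-3) = 5 - (-6) = 11
j: 2·6 - (-2)·(-1) = 12 - 2 = 10
k: (-2)·(-3) - (-5)·6 = 6 - (-30) = 36
m × n = (11, 10, 36)
|m × n| = √(11² + 10² + 36²) = √1517 ≈ 38.9487

38.949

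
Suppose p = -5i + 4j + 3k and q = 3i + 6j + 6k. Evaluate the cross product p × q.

i: 4·6 - 3·6 = 24 - 18 = 6
j: 3·3 - (-5)·6 = 9 - (-30) = 39
k: (-5)·6 - 4·3 = -30 - 12 = -42
p × q = (6, 39, -42)

(6, 39, -42)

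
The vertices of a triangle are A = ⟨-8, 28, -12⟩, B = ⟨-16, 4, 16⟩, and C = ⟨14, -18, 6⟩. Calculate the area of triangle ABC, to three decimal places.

726.834

AB = (-8, -24, 28),  AC = (22, -46, 18)
i: (-24)·18 - 28·(-46) = -432 - (-1288) = 856
j: 28·22 - (-8)·18 = 616 - (-144) = 760
k: (-8)·(-46) - (-24)·22 = 368 - (-528) = 896
AB × AC = (856, 760, 896)
|AB × AC| = √2113152 ≈ 1453.6685
area = ½ · 1453.6685 ≈ 726.834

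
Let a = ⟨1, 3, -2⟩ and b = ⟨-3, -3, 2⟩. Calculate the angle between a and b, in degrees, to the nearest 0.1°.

155.7

a · b = 1·(-3) + 3·(-3) + (-2)·2 = -3 - 9 - 4 = -16
|a|² = 1 + 9 + 4 = 14,  |a| = √14 ≈ 3.741657
|b|² = 9 + 9 + 4 = 22,  |b| = √22 ≈ 4.690416
cos θ = -16 / (3.741657 · 4.690416) ≈ -0.91168
θ = arccos(-0.91168) ≈ 155.7°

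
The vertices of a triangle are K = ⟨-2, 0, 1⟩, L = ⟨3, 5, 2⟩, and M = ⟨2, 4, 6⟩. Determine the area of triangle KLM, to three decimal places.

KL = (5, 5, 1),  KM = (4, 4, 5)
i: 5·5 - 1·4 = 25 - 4 = 21
j: 1·4 - 5·5 = 4 - 25 = -21
k: 5·4 - 5·4 = 20 - 20 = 0
KL × KM = (21, -21, 0)
|KL × KM| = √882 ≈ 29.6985
area = ½ · 29.6985 ≈ 14.849

14.849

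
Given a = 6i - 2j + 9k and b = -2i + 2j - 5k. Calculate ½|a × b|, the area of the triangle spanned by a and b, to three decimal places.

8.246

i: (-2)·(-5) - 9·2 = 10 - 18 = -8
j: 9·(-2) - 6·(-5) = -18 - (-30) = 12
k: 6·2 - (-2)·(-2) = 12 - 4 = 8
a × b = (-8, 12, 8)
|a × b| = √((-8)² + 12² + 8²) = √272 ≈ 16.4924
area = ½ · 16.4924 ≈ 8.246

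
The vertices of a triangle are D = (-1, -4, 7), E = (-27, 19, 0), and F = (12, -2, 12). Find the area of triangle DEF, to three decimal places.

187.991

DE = (-26, 23, -7),  DF = (13, 2, 5)
i: 23·5 - (-7)·2 = 115 - (-14) = 129
j: (-7)·13 - (-26)·5 = -91 - (-130) = 39
k: (-26)·2 - 23·13 = -52 - 299 = -351
DE × DF = (129, 39, -351)
|DE × DF| = √141363 ≈ 375.9827
area = ½ · 375.9827 ≈ 187.991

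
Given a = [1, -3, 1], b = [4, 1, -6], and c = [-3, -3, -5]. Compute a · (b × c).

b × c:
i: 1·(-5) - (-6)·(-3) = -5 - 18 = -23
j: (-6)·(-3) - 4·(-5) = 18 - (-20) = 38
k: 4·(-3) - 1·(-3) = -12 - (-3) = -9
b × c = (-23, 38, -9)
a · (b × c) = 1·(-23) + (-3)·38 + 1·(-9) = -23 - 114 - 9 = -146

-146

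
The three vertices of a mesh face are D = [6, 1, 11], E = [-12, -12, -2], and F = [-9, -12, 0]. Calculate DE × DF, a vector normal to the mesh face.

DE = (-18, -13, -13)
DF = (-15, -13, -11)
i: (-13)·(-11) - (-13)·(-13) = 143 - 169 = -26
j: (-13)·(-15) - (-18)·(-11) = 195 - 198 = -3
k: (-18)·(-13) - (-13)·(-15) = 234 - 195 = 39
DE × DF = (-26, -3, 39)

(-26, -3, 39)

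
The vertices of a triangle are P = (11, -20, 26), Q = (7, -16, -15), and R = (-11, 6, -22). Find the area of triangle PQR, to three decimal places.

563.079

PQ = (-4, 4, -41),  PR = (-22, 26, -48)
i: 4·(-48) - (-41)·26 = -192 - (-1066) = 874
j: (-41)·(-22) - (-4)·(-48) = 902 - 192 = 710
k: (-4)·26 - 4·(-22) = -104 - (-88) = -16
PQ × PR = (874, 710, -16)
|PQ × PR| = √1268232 ≈ 1126.1581
area = ½ · 1126.1581 ≈ 563.079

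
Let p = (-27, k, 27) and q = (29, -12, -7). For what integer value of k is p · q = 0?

p · q = (-27)·29 + k·(-12) + 27·(-7) = -972 - 12k
Set equal to 0: -12k = 972, so k = -81.

-81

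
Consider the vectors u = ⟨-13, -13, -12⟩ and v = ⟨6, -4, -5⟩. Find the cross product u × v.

(17, -137, 130)

i: (-13)·(-5) - (-12)·(-4) = 65 - 48 = 17
j: (-12)·6 - (-13)·(-5) = -72 - 65 = -137
k: (-13)·(-4) - (-13)·6 = 52 - (-78) = 130
u × v = (17, -137, 130)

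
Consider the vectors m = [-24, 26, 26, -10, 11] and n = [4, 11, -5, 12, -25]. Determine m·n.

m · n = (-24)·4 + 26·11 + 26·(-5) + (-10)·12 + 11·(-25) = -96 + 286 - 130 - 120 - 275 = -335

-335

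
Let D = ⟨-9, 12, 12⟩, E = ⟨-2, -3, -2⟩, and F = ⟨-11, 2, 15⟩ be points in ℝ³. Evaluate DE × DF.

DE = (7, -15, -14)
DF = (-2, -10, 3)
i: (-15)·3 - (-14)·(-10) = -45 - 140 = -185
j: (-14)·(-2) - 7·3 = 28 - 21 = 7
k: 7·(-10) - (-15)·(-2) = -70 - 30 = -100
DE × DF = (-185, 7, -100)

(-185, 7, -100)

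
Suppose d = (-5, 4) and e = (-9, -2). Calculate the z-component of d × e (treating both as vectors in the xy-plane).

(-5)·(-2) - 4·(-9) = 10 - (-36) = 46

46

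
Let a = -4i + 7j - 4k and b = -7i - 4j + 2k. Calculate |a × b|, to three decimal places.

74.330

i: 7·2 - (-4)·(-4) = 14 - 16 = -2
j: (-4)·(-7) - (-4)·2 = 28 - (-8) = 36
k: (-4)·(-4) - 7·(-7) = 16 - (-49) = 65
a × b = (-2, 36, 65)
|a × b| = √((-2)² + 36² + 65²) = √5525 ≈ 74.3303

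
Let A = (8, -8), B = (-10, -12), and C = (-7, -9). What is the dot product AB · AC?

274

AB = B − A = (-18, -4)
AC = C − A = (-15, -1)
AB · AC = (-18)·(-15) + (-4)·(-1) = 270 + 4 = 274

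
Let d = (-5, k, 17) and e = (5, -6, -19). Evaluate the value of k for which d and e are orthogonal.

d · e = (-5)·5 + k·(-6) + 17·(-19) = -348 - 6k
Set equal to 0: -6k = 348, so k = -58.

-58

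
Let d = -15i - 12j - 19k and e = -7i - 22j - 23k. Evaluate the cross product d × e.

i: (-12)·(-23) - (-19)·(-22) = 276 - 418 = -142
j: (-19)·(-7) - (-15)·(-23) = 133 - 345 = -212
k: (-15)·(-22) - (-12)·(-7) = 330 - 84 = 246
d × e = (-142, -212, 246)

(-142, -212, 246)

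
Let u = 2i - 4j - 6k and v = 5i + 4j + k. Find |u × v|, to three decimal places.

i: (-4)·1 - (-6)·4 = -4 - (-24) = 20
j: (-6)·5 - 2·1 = -30 - 2 = -32
k: 2·4 - (-4)·5 = 8 - (-20) = 28
u × v = (20, -32, 28)
|u × v| = √(20² + (-32)² + 28²) = √2208 ≈ 46.9894

46.989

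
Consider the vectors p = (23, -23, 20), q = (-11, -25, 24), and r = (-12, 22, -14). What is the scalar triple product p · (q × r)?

q × r:
i: (-25)·(-14) - 24·22 = 350 - 528 = -178
j: 24·(-12) - (-11)·(-14) = -288 - 154 = -442
k: (-11)·22 - (-25)·(-12) = -242 - 300 = -542
q × r = (-178, -442, -542)
p · (q × r) = 23·(-178) + (-23)·(-442) + 20·(-542) = -4094 + 10166 - 10840 = -4768

-4768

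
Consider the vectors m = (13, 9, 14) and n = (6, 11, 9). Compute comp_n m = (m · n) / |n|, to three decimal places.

m · n = 13·6 + 9·11 + 14·9 = 78 + 99 + 126 = 303
|n| = √(36 + 121 + 81) = √238 ≈ 15.4272
comp_n m = 303 / √238 ≈ 19.641

19.641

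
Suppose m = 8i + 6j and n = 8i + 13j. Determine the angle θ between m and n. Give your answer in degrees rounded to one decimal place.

m · n = 8·8 + 6·13 = 64 + 78 = 142
|m|² = 64 + 36 = 100,  |m| = √100 ≈ 10.000000
|n|² = 64 + 169 = 233,  |n| = √233 ≈ 15.264338
cos θ = 142 / (10.000000 · 15.264338) ≈ 0.93027
θ = arccos(0.93027) ≈ 21.5°

21.5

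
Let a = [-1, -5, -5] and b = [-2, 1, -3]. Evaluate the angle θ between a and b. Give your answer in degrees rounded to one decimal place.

63.3

a · b = (-1)·(-2) + (-5)·1 + (-5)·(-3) = 2 - 5 + 15 = 12
|a|² = 1 + 25 + 25 = 51,  |a| = √51 ≈ 7.141428
|b|² = 4 + 1 + 9 = 14,  |b| = √14 ≈ 3.741657
cos θ = 12 / (7.141428 · 3.741657) ≈ 0.44909
θ = arccos(0.44909) ≈ 63.3°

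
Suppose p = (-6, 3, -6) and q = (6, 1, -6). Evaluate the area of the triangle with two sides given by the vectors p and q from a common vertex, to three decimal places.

38.419

i: 3·(-6) - (-6)·1 = -18 - (-6) = -12
j: (-6)·6 - (-6)·(-6) = -36 - 36 = -72
k: (-6)·1 - 3·6 = -6 - 18 = -24
p × q = (-12, -72, -24)
|p × q| = √((-12)² + (-72)² + (-24)²) = √5904 ≈ 76.8375
area = ½ · 76.8375 ≈ 38.419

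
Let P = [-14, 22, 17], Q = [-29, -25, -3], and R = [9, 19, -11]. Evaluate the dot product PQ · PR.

356

PQ = Q − P = (-15, -47, -20)
PR = R − P = (23, -3, -28)
PQ · PR = (-15)·23 + (-47)·(-3) + (-20)·(-28) = -345 + 141 + 560 = 356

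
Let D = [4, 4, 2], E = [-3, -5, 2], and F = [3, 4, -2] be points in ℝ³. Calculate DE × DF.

DE = (-7, -9, 0)
DF = (-1, 0, -4)
i: (-9)·(-4) - 0·0 = 36 - 0 = 36
j: 0·(-1) - (-7)·(-4) = 0 - 28 = -28
k: (-7)·0 - (-9)·(-1) = 0 - 9 = -9
DE × DF = (36, -28, -9)

(36, -28, -9)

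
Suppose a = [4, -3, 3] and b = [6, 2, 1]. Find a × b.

i: (-3)·1 - 3·2 = -3 - 6 = -9
j: 3·6 - 4·1 = 18 - 4 = 14
k: 4·2 - (-3)·6 = 8 - (-18) = 26
a × b = (-9, 14, 26)

(-9, 14, 26)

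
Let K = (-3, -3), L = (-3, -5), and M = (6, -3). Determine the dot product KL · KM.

0

KL = L − K = (0, -2)
KM = M − K = (9, 0)
KL · KM = 0·9 + (-2)·0 = 0 + 0 = 0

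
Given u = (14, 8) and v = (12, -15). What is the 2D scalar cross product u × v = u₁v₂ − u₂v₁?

14·(-15) - 8·12 = -210 - 96 = -306

-306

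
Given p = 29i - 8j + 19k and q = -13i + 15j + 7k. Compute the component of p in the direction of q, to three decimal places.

p · q = 29·(-13) + (-8)·15 + 19·7 = -377 - 120 + 133 = -364
|q| = √(169 + 225 + 49) = √443 ≈ 21.0476
comp_q p = -364 / √443 ≈ -17.294

-17.294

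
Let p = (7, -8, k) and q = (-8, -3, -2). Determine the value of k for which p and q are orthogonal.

p · q = 7·(-8) + (-8)·(-3) + k·(-2) = -32 - 2k
Set equal to 0: -2k = 32, so k = -16.

-16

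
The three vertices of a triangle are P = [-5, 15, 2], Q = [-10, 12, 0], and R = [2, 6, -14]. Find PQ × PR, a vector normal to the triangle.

(30, -94, 66)

PQ = (-5, -3, -2)
PR = (7, -9, -16)
i: (-3)·(-16) - (-2)·(-9) = 48 - 18 = 30
j: (-2)·7 - (-5)·(-16) = -14 - 80 = -94
k: (-5)·(-9) - (-3)·7 = 45 - (-21) = 66
PQ × PR = (30, -94, 66)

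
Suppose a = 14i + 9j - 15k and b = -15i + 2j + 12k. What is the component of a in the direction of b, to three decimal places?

-19.261

a · b = 14·(-15) + 9·2 + (-15)·12 = -210 + 18 - 180 = -372
|b| = √(225 + 4 + 144) = √373 ≈ 19.3132
comp_b a = -372 / √373 ≈ -19.261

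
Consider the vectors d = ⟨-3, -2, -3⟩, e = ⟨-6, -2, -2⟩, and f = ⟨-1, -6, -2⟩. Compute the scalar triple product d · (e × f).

e × f:
i: (-2)·(-2) - (-2)·(-6) = 4 - 12 = -8
j: (-2)·(-1) - (-6)·(-2) = 2 - 12 = -10
k: (-6)·(-6) - (-2)·(-1) = 36 - 2 = 34
e × f = (-8, -10, 34)
d · (e × f) = (-3)·(-8) + (-2)·(-10) + (-3)·34 = 24 + 20 - 102 = -58

-58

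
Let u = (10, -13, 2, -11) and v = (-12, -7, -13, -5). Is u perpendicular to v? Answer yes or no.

yes

u · v = 10·(-12) + (-13)·(-7) + 2·(-13) + (-11)·(-5) = -120 + 91 - 26 + 55 = 0
Zero, so the vectors are orthogonal.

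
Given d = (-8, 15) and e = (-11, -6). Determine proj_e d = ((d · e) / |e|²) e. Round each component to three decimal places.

(0.140, 0.076)

d · e = (-8)·(-11) + 15·(-6) = 88 - 90 = -2
|e|² = 121 + 36 = 157
proj_e d = (-2/157) · (-11, -6) ≈ (0.140, 0.076)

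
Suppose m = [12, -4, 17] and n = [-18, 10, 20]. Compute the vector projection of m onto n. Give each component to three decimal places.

(-1.835, 1.019, 2.039)

m · n = 12·(-18) + (-4)·10 + 17·20 = -216 - 40 + 340 = 84
|n|² = 324 + 100 + 400 = 824
proj_n m = (84/824) · (-18, 10, 20) ≈ (-1.835, 1.019, 2.039)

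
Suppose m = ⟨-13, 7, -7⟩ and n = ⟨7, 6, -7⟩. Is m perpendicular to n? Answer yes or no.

yes

m · n = (-13)·7 + 7·6 + (-7)·(-7) = -91 + 42 + 49 = 0
Zero, so the vectors are orthogonal.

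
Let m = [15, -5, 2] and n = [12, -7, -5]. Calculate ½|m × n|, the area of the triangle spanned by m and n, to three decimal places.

57.765

i: (-5)·(-5) - 2·(-7) = 25 - (-14) = 39
j: 2·12 - 15·(-5) = 24 - (-75) = 99
k: 15·(-7) - (-5)·12 = -105 - (-60) = -45
m × n = (39, 99, -45)
|m × n| = √(39² + 99² + (-45)²) = √13347 ≈ 115.5292
area = ½ · 115.5292 ≈ 57.765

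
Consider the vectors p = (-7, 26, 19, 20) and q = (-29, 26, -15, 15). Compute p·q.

894

p · q = (-7)·(-29) + 26·26 + 19·(-15) + 20·15 = 203 + 676 - 285 + 300 = 894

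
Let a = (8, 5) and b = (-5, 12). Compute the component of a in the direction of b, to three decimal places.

a · b = 8·(-5) + 5·12 = -40 + 60 = 20
|b| = √(25 + 144) = √169 ≈ 13.0000
comp_b a = 20 / √169 ≈ 1.538

1.538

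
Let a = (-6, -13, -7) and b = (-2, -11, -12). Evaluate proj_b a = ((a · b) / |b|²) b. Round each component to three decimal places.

(-1.777, -9.773, -10.662)

a · b = (-6)·(-2) + (-13)·(-11) + (-7)·(-12) = 12 + 143 + 84 = 239
|b|² = 4 + 121 + 144 = 269
proj_b a = (239/269) · (-2, -11, -12) ≈ (-1.777, -9.773, -10.662)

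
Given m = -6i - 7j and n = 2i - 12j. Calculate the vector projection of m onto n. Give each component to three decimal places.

m · n = (-6)·2 + (-7)·(-12) = -12 + 84 = 72
|n|² = 4 + 144 = 148
proj_n m = (72/148) · (2, -12) ≈ (0.973, -5.838)

(0.973, -5.838)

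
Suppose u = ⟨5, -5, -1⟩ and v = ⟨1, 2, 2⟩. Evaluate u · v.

-7

u · v = 5·1 + (-5)·2 + (-1)·2 = 5 - 10 - 2 = -7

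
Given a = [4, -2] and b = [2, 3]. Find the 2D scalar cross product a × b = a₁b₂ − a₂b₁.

16

4·3 - (-2)·2 = 12 - (-4) = 16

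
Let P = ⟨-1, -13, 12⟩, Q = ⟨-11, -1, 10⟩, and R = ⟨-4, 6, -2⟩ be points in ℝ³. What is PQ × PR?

(-130, -134, -154)

PQ = (-10, 12, -2)
PR = (-3, 19, -14)
i: 12·(-14) - (-2)·19 = -168 - (-38) = -130
j: (-2)·(-3) - (-10)·(-14) = 6 - 140 = -134
k: (-10)·19 - 12·(-3) = -190 - (-36) = -154
PQ × PR = (-130, -134, -154)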